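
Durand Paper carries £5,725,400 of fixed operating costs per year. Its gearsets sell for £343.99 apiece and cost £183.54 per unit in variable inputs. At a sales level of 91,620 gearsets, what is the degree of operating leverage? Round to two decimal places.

1.64

Contribution at this volume is 91,620 × £160.45 = £14,700,429.00.
EBIT = £14,700,429.00 − £5,725,400 = £8,975,029.00.
So DOL = total CM / EBIT = £14,700,429.00 / £8,975,029.00 = 1.6379.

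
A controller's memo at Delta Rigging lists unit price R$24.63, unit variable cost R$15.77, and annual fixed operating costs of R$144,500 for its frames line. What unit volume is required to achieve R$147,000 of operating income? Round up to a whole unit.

Contribution margin per unit = R$24.63 − R$15.77 = R$8.86.
Units = (FC + target) / CM = (R$144,500 + R$147,000) / R$8.86 = 32,900.68, so 32,901 frames.

32,901 frames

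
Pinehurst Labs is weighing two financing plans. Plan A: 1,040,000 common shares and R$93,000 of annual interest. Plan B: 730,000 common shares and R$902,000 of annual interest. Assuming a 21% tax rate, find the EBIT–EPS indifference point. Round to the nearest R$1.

Set EPS_A = EPS_B: (EBIT − R$93,000)(1 − 0.21) ÷ 1,040,000 = (EBIT − R$902,000)(1 − 0.21) ÷ 730,000.
Cancelling (1 − t) and cross-multiplying: 730,000·(EBIT − 93,000) = 1,040,000·(EBIT − 902,000).
Solving, EBIT = (902,000·1,040,000 − 93,000·730,000) / (1,040,000 − 730,000) = 870,190,000,000 / 310,000 = 2,807,064.52.

R$2,807,065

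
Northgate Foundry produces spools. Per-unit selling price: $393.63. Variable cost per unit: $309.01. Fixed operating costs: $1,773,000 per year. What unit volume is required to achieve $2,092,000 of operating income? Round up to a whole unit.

Contribution margin per unit = $393.63 − $309.01 = $84.62.
Required volume = (fixed costs + target profit) ÷ CM = ($1,773,000 + $2,092,000) ÷ $84.62 = 45,674.78, so 45,675 spools.

45,675 spools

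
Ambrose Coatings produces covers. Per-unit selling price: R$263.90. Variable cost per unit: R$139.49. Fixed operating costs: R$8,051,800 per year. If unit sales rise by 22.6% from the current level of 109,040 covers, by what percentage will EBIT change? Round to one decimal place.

At 109,040 units, contribution = 109,040 × R$124.41 = R$13,565,666.40.
EBIT = R$13,565,666.40 − R$8,051,800 = R$5,513,866.40.
Degree of operating leverage = R$13,565,666.40 / R$5,513,866.40 = 2.4603.
So EBIT moves 2.4603 × (+22.6%) = +55.6%.

+55.6%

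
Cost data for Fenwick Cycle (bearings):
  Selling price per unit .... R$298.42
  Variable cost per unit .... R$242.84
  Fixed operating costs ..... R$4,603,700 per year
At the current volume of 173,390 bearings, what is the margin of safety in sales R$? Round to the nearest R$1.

R$27,024,869

Contribution margin per unit = R$298.42 − R$242.84 = R$55.58. Break-even units = R$4,603,700 ÷ R$55.58 = 82,830.15; break-even revenue = 82,830.15 × R$298.42 = R$24,718,174.78.
Current sales = 173,390 × R$298.42 = R$51,743,043.80.
Margin of safety = R$51,743,043.80 − R$24,718,174.78 = R$27,024,869.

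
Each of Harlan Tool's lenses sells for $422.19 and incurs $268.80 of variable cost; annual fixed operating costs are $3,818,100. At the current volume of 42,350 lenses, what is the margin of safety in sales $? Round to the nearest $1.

Contribution margin per unit = $422.19 − $268.80 = $153.39. Break-even units = $3,818,100 ÷ $153.39 = 24,891.45; break-even revenue = 24,891.45 × $422.19 = $10,508,922.61.
Current sales = 42,350 × $422.19 = $17,879,746.50.
Margin of safety = $17,879,746.50 − $10,508,922.61 = $7,370,824.

$7,370,824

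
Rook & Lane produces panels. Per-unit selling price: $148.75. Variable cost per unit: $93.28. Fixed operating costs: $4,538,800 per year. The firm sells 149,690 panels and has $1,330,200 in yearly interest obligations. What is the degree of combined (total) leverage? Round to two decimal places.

At 149,690 units, contribution = 149,690 × $55.47 = $8,303,304.30.
EBIT = $8,303,304.30 − $4,538,800 = $3,764,504.30. Interest = $1,330,200.00, so EBIT − I = $2,434,304.30.
DCL = contribution ÷ (EBIT − I) = $8,303,304.30 ÷ $2,434,304.30 = 3.4110.

3.41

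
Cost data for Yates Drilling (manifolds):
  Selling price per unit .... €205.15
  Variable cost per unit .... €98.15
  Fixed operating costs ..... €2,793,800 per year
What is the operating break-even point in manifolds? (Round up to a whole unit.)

Contribution margin per unit = €205.15 − €98.15 = €107.00.
Units to break even: €2,793,800 ÷ €107.00 = 26,110.28, rounded up to 26,111.

26,111 manifolds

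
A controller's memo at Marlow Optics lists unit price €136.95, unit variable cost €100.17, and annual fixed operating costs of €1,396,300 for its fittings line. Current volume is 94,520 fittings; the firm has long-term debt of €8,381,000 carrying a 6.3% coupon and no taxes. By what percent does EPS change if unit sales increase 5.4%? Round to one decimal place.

Total contribution margin = 94,520 × €36.78 = €3,476,445.60.
Subtracting fixed costs: EBIT = €3,476,445.60 − €1,396,300 = €2,080,145.60.
After interest of €528,003.00, pre-tax earnings = €1,552,142.60.
DCL = total CM / (EBIT − I) = €3,476,445.60 / €1,552,142.60 = 2.2398.
EPS therefore changes by 2.2398 × (+5.4%) = +12.1%.

+12.1%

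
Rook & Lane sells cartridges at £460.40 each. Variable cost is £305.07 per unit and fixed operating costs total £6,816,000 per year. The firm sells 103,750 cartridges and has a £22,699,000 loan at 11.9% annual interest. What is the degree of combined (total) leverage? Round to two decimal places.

Total contribution margin = 103,750 × £155.33 = £16,115,487.50.
Subtracting fixed costs: EBIT = £16,115,487.50 − £6,816,000 = £9,299,487.50. Interest = £2,701,181.00.
DOL = £16,115,487.50 ÷ £9,299,487.50 = 1.7329; DFL = £9,299,487.50 ÷ £6,598,306.50 = 1.4094.
DCL = DOL × DFL = 1.7329 × 1.4094 = 2.4423.

2.44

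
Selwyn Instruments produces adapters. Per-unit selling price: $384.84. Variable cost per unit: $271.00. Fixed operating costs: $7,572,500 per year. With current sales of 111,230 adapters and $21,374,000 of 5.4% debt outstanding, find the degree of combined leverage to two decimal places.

3.22

At 111,230 units, contribution = 111,230 × $113.84 = $12,662,423.20.
Operating income = contribution − fixed costs = $12,662,423.20 − $7,572,500 = $5,089,923.20. Interest = $1,154,196.00.
DOL = $12,662,423.20 ÷ $5,089,923.20 = 2.4877; DFL = $5,089,923.20 ÷ $3,935,727.20 = 1.2933.
DCL = DOL × DFL = 2.4877 × 1.2933 = 3.2173.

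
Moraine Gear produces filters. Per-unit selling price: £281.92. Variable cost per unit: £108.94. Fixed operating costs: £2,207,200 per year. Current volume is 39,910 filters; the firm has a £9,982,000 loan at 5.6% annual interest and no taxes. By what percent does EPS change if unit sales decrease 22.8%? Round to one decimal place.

At 39,910 units, contribution = 39,910 × £172.98 = £6,903,631.80.
EBIT = £6,903,631.80 − £2,207,200 = £4,696,431.80.
After interest of £558,992.00, pre-tax earnings = £4,137,439.80.
Degree of combined leverage = contribution ÷ (EBIT − I) = £6,903,631.80 ÷ £4,137,439.80 = 1.6686.
%ΔEPS = DCL × %ΔSales = 1.6686 × -22.8% = -38.0%.

-38.0%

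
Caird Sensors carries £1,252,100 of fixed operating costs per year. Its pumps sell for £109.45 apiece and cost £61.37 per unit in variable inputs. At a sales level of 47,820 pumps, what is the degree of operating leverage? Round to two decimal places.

2.20

Total contribution margin = 47,820 × £48.08 = £2,299,185.60.
Subtracting fixed costs: EBIT = £2,299,185.60 − £1,252,100 = £1,047,085.60.
Degree of operating leverage = £2,299,185.60 / £1,047,085.60 = 2.1958.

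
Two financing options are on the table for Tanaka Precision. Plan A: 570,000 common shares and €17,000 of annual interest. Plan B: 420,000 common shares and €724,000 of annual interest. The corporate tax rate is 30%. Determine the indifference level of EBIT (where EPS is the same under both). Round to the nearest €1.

At indifference, (EBIT − 17,000)(1 − t)/570,000 = (EBIT − 724,000)(1 − t)/420,000.
The (1 − t) factor cancels: (EBIT − 17,000) × 420,000 = (EBIT − 724,000) × 570,000.
Solving, EBIT = (724,000·570,000 − 17,000·420,000) / (570,000 − 420,000) = 405,540,000,000 / 150,000 = 2,703,600.00.

€2,703,600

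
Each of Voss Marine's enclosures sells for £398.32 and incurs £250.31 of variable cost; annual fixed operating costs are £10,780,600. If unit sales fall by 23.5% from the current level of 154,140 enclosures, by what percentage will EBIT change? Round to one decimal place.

-44.6%

At 154,140 units, contribution = 154,140 × £148.01 = £22,814,261.40.
Operating income = contribution − fixed costs = £22,814,261.40 − £10,780,600 = £12,033,661.40.
Degree of operating leverage = £22,814,261.40 / £12,033,661.40 = 1.8959.
%ΔEBIT = DOL × %ΔSales = 1.8959 × -23.5% = -44.6%.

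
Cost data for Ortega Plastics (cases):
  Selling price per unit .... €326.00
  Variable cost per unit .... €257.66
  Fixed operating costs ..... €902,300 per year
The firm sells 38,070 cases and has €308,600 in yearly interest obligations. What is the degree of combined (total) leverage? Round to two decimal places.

Contribution at this volume is 38,070 × €68.34 = €2,601,703.80.
Subtracting fixed costs: EBIT = €2,601,703.80 − €902,300 = €1,699,403.80. Interest = €308,600.00.
DOL = €2,601,703.80 ÷ €1,699,403.80 = 1.5310; DFL = €1,699,403.80 ÷ €1,390,803.80 = 1.2219.
Combined leverage = 1.5310 × 1.2219 = 1.8707.

1.87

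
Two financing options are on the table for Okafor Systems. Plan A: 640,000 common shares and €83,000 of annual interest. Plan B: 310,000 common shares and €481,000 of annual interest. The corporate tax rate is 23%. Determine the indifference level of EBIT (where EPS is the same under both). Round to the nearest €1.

Set EPS_A = EPS_B: (EBIT − €83,000)(1 − 0.23) ÷ 640,000 = (EBIT − €481,000)(1 − 0.23) ÷ 310,000.
Cancelling (1 − t) and cross-multiplying: 310,000·(EBIT − 83,000) = 640,000·(EBIT − 481,000).
Solving, EBIT = (481,000·640,000 − 83,000·310,000) / (640,000 − 310,000) = 282,110,000,000 / 330,000 = 854,878.79.

€854,879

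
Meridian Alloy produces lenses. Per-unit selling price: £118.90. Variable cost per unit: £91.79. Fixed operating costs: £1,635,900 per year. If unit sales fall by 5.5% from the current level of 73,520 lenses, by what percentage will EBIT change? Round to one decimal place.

At 73,520 units, contribution = 73,520 × £27.11 = £1,993,127.20.
Operating income = contribution − fixed costs = £1,993,127.20 − £1,635,900 = £357,227.20.
Degree of operating leverage = £1,993,127.20 / £357,227.20 = 5.5794.
%ΔEBIT = DOL × %ΔSales = 5.5794 × -5.5% = -30.7%.

-30.7%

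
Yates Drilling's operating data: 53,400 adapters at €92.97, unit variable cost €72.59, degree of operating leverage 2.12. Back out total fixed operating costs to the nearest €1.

Total contribution margin = 53,400 × €20.38 = €1,088,292.00.
DOL = contribution / EBIT, so EBIT = €1,088,292.00 / 2.12 = €513,345.28.
And FC = contribution − EBIT = €1,088,292.00 − €513,345.28 = €574,947.

€574,947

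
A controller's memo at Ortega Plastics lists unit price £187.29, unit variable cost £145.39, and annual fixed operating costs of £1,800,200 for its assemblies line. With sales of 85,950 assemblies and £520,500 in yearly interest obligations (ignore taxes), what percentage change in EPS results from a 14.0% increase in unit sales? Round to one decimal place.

Total contribution margin = 85,950 × £41.90 = £3,601,305.00.
Operating income = contribution − fixed costs = £3,601,305.00 − £1,800,200 = £1,801,105.00.
After interest of £520,500.00, pre-tax earnings = £1,280,605.00.
DCL = total CM / (EBIT − I) = £3,601,305.00 / £1,280,605.00 = 2.8122.
%ΔEPS = DCL × %ΔSales = 2.8122 × +14.0% = +39.4%.

+39.4%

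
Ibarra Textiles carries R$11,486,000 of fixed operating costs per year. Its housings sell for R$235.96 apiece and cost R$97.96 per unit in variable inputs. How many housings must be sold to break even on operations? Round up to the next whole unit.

83,232 housings

Contribution margin per unit = R$235.96 − R$97.96 = R$138.00.
Break-even Q = R$11,486,000 / R$138.00 = 83,231.88 → 83,232 housings.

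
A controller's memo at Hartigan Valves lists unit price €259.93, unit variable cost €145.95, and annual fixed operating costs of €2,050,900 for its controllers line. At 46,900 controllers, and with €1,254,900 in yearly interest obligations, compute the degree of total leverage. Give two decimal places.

Contribution at this volume is 46,900 × €113.98 = €5,345,662.00.
Subtracting fixed costs: EBIT = €5,345,662.00 − €2,050,900 = €3,294,762.00. Interest = €1,254,900.00.
DOL = €5,345,662.00 ÷ €3,294,762.00 = 1.6225; DFL = €3,294,762.00 ÷ €2,039,862.00 = 1.6152.
DCL = DOL × DFL = 1.6225 × 1.6152 = 2.6207.

2.62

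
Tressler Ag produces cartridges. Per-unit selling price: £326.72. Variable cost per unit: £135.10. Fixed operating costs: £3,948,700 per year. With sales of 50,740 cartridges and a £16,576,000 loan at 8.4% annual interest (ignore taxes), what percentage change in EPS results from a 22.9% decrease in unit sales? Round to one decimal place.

-50.8%

Total contribution margin = 50,740 × £191.62 = £9,722,798.80.
Subtracting fixed costs: EBIT = £9,722,798.80 − £3,948,700 = £5,774,098.80.
After interest of £1,392,384.00, pre-tax earnings = £4,381,714.80.
Degree of combined leverage = contribution ÷ (EBIT − I) = £9,722,798.80 ÷ £4,381,714.80 = 2.2189.
%ΔEPS = DCL × %ΔSales = 2.2189 × -22.9% = -50.8%.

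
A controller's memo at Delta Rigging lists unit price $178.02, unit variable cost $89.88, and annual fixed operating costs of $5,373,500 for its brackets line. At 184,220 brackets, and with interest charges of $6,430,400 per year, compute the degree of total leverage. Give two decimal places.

At 184,220 units, contribution = 184,220 × $88.14 = $16,237,150.80.
Operating income = contribution − fixed costs = $16,237,150.80 − $5,373,500 = $10,863,650.80. Interest = $6,430,400.00, so EBIT − I = $4,433,250.80.
DCL = contribution ÷ (EBIT − I) = $16,237,150.80 ÷ $4,433,250.80 = 3.6626.

3.66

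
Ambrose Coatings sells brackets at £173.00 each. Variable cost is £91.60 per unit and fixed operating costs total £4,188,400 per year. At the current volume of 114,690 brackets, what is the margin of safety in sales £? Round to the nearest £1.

Contribution margin per unit = £173.00 − £91.60 = £81.40. Break-even units = £4,188,400 ÷ £81.40 = 51,454.55; break-even revenue = 51,454.55 × £173.00 = £8,901,636.36.
Current sales = 114,690 × £173.00 = £19,841,370.00.
Margin of safety = £19,841,370.00 − £8,901,636.36 = £10,939,734.

£10,939,734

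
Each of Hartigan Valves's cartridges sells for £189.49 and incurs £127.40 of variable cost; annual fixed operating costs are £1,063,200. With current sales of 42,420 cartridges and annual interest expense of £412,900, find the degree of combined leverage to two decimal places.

2.27

At 42,420 units, contribution = 42,420 × £62.09 = £2,633,857.80.
Subtracting fixed costs: EBIT = £2,633,857.80 − £1,063,200 = £1,570,657.80. Interest = £412,900.00.
DOL = £2,633,857.80 ÷ £1,570,657.80 = 1.6769; DFL = £1,570,657.80 ÷ £1,157,757.80 = 1.3566.
DCL = DOL × DFL = 1.6769 × 1.3566 = 2.2749.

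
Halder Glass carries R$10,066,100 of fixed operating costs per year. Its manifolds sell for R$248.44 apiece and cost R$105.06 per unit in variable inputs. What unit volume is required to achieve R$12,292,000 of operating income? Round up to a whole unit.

155,936 manifolds

Contribution margin per unit = R$248.44 − R$105.06 = R$143.38.
Units = (FC + target) / CM = (R$10,066,100 + R$12,292,000) / R$143.38 = 155,935.97, so 155,936 manifolds.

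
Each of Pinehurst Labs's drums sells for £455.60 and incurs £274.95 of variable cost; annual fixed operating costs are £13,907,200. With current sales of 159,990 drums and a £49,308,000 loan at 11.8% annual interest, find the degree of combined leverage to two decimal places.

Contribution at this volume is 159,990 × £180.65 = £28,902,193.50.
Subtracting fixed costs: EBIT = £28,902,193.50 − £13,907,200 = £14,994,993.50. Interest = £5,818,344.00, so EBIT − I = £9,176,649.50.
Degree of total leverage = total CM / (EBIT − interest) = £28,902,193.50 / £9,176,649.50 = 3.1495.

3.15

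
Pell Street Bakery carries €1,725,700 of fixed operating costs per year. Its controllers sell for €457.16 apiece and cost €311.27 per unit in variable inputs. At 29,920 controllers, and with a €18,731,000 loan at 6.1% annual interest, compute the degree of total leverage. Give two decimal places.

Total contribution margin = 29,920 × €145.89 = €4,365,028.80.
Subtracting fixed costs: EBIT = €4,365,028.80 − €1,725,700 = €2,639,328.80. Interest = €1,142,591.00, so EBIT − I = €1,496,737.80.
DCL = contribution ÷ (EBIT − I) = €4,365,028.80 ÷ €1,496,737.80 = 2.9164.

2.92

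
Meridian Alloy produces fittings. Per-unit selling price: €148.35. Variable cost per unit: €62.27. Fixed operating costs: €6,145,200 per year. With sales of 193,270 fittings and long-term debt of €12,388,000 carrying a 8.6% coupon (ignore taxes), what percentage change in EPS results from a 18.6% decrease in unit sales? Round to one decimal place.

At 193,270 units, contribution = 193,270 × €86.08 = €16,636,681.60.
Subtracting fixed costs: EBIT = €16,636,681.60 − €6,145,200 = €10,491,481.60.
After interest of €1,065,368.00, pre-tax earnings = €9,426,113.60.
DCL = total CM / (EBIT − I) = €16,636,681.60 / €9,426,113.60 = 1.7650.
EPS therefore changes by 1.7650 × (-18.6%) = -32.8%.

-32.8%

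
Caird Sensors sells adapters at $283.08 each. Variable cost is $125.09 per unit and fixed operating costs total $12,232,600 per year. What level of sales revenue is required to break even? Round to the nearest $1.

Contribution margin per unit = $283.08 − $125.09 = $157.99, a CM ratio of $157.99 ÷ $283.08 = 0.5581.
Break-even revenue = fixed costs × price ÷ CM = $12,232,600 × $283.08 ÷ $157.99 = $21,917,871.

$21,917,871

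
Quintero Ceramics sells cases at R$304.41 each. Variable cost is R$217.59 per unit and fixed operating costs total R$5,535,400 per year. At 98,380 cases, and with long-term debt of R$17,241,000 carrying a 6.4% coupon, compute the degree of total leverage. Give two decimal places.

Total contribution margin = 98,380 × R$86.82 = R$8,541,351.60.
Operating income = contribution − fixed costs = R$8,541,351.60 − R$5,535,400 = R$3,005,951.60. Interest = R$1,103,424.00.
DOL = R$8,541,351.60 ÷ R$3,005,951.60 = 2.8415; DFL = R$3,005,951.60 ÷ R$1,902,527.60 = 1.5800.
Combined leverage = 2.8415 × 1.5800 = 4.4896.

4.49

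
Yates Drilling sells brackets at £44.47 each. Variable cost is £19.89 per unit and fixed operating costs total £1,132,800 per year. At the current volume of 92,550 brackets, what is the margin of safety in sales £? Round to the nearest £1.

£2,066,243

Unit CM = price − variable cost = £44.47 − £19.89 = £24.58. Break-even units = £1,132,800 ÷ £24.58 = 46,086.25; break-even revenue = 46,086.25 × £44.47 = £2,049,455.49.
Actual sales revenue = 92,550 × £44.47 = £4,115,698.50.
Margin of safety = £4,115,698.50 − £2,049,455.49 = £2,066,243.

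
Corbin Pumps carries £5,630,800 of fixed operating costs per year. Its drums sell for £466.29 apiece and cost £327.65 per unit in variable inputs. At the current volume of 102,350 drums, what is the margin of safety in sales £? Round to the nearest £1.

Contribution margin per unit = £466.29 − £327.65 = £138.64. Break-even units = £5,630,800 ÷ £138.64 = 40,614.54; break-even revenue = 40,614.54 × £466.29 = £18,938,154.44.
Current sales = 102,350 × £466.29 = £47,724,781.50.
Margin of safety = £47,724,781.50 − £18,938,154.44 = £28,786,627.

£28,786,627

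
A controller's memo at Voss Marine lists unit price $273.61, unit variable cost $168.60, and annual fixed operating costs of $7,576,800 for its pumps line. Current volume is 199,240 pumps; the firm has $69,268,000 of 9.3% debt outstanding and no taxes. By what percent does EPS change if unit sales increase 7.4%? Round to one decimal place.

+22.4%

At 199,240 units, contribution = 199,240 × $105.01 = $20,922,192.40.
EBIT = $20,922,192.40 − $7,576,800 = $13,345,392.40.
After interest of $6,441,924.00, pre-tax earnings = $6,903,468.40.
DCL = total CM / (EBIT − I) = $20,922,192.40 / $6,903,468.40 = 3.0307.
%ΔEPS = DCL × %ΔSales = 3.0307 × +7.4% = +22.4%.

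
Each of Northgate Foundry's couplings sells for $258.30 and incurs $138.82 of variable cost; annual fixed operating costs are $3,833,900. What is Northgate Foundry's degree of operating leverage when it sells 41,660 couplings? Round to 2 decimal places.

4.35

At 41,660 units, contribution = 41,660 × $119.48 = $4,977,536.80.
Subtracting fixed costs: EBIT = $4,977,536.80 − $3,833,900 = $1,143,636.80.
DOL = contribution ÷ EBIT = $4,977,536.80 ÷ $1,143,636.80 = 4.3524.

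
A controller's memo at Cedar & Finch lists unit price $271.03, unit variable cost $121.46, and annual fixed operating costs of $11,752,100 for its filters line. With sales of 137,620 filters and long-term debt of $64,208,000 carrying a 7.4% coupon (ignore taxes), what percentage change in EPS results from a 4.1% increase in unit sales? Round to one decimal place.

+20.7%

Total contribution margin = 137,620 × $149.57 = $20,583,823.40.
EBIT = $20,583,823.40 − $11,752,100 = $8,831,723.40.
Interest = $4,751,392.00, so EBIT − I = $4,080,331.40.
DCL = total CM / (EBIT − I) = $20,583,823.40 / $4,080,331.40 = 5.0446.
%ΔEPS = DCL × %ΔSales = 5.0446 × +4.1% = +20.7%.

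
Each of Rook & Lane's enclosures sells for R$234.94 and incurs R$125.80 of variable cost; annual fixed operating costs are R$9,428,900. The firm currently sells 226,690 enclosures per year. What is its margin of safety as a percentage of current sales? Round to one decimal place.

61.9%

Each unit contributes R$234.94 − R$125.80 = R$109.14. Break-even units = R$9,428,900 ÷ R$109.14 = 86,392.71; break-even revenue = 86,392.71 × R$234.94 = R$20,297,102.49.
Actual sales revenue = 226,690 × R$234.94 = R$53,258,548.60.
Margin of safety = (R$53,258,548.60 − R$20,297,102.49) ÷ R$53,258,548.60 = 61.9%.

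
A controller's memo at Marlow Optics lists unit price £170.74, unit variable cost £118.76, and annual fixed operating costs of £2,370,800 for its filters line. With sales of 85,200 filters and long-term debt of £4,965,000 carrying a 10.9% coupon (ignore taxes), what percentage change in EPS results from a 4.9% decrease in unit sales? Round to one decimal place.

Contribution at this volume is 85,200 × £51.98 = £4,428,696.00.
EBIT = £4,428,696.00 − £2,370,800 = £2,057,896.00.
After interest of £541,185.00, pre-tax earnings = £1,516,711.00.
Degree of combined leverage = contribution ÷ (EBIT − I) = £4,428,696.00 ÷ £1,516,711.00 = 2.9199.
%ΔEPS = DCL × %ΔSales = 2.9199 × -4.9% = -14.3%.

-14.3%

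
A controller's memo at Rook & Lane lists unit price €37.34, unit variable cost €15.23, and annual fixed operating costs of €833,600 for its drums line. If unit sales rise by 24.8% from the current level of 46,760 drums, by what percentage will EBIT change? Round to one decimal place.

+128.0%

Contribution at this volume is 46,760 × €22.11 = €1,033,863.60.
EBIT = €1,033,863.60 − €833,600 = €200,263.60.
So DOL = total CM / EBIT = €1,033,863.60 / €200,263.60 = 5.1625.
So EBIT moves 5.1625 × (+24.8%) = +128.0%.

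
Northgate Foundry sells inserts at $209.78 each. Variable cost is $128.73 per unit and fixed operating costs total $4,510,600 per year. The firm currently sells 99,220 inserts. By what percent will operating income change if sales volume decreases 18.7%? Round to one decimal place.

Total contribution margin = 99,220 × $81.05 = $8,041,781.00.
Operating income = contribution − fixed costs = $8,041,781.00 − $4,510,600 = $3,531,181.00.
Degree of operating leverage = $8,041,781.00 / $3,531,181.00 = 2.2774.
So EBIT moves 2.2774 × (-18.7%) = -42.6%.

-42.6%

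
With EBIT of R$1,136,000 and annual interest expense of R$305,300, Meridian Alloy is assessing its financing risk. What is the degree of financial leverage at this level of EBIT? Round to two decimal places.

1.37

Annual interest charges come to R$305,300.00.
DFL = EBIT ÷ (EBIT − I) = R$1,136,000 ÷ (R$1,136,000 − R$305,300.00) = R$1,136,000 ÷ R$830,700.00 = 1.3675.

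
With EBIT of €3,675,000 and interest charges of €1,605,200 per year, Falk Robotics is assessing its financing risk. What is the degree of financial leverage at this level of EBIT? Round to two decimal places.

Interest = €1,605,200.00.
DFL = EBIT ÷ (EBIT − I) = €3,675,000 ÷ (€3,675,000 − €1,605,200.00) = €3,675,000 ÷ €2,069,800.00 = 1.7755.

1.78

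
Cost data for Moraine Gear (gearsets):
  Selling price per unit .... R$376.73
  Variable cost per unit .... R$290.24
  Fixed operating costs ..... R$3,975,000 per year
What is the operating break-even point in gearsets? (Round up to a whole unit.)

Unit CM = price − variable cost = R$376.73 − R$290.24 = R$86.49.
Units to break even: R$3,975,000 ÷ R$86.49 = 45,959.07, rounded up to 45,960.

45,960 gearsets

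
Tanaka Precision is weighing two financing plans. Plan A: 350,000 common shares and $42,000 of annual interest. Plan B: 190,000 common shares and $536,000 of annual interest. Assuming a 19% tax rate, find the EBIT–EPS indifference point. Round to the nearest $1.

At indifference, (EBIT − 42,000)(1 − t)/350,000 = (EBIT − 536,000)(1 − t)/190,000.
The (1 − t) factor cancels: (EBIT − 42,000) × 190,000 = (EBIT − 536,000) × 350,000.
EBIT × (350,000 − 190,000) = 536,000 × 350,000 − 42,000 × 190,000 = 179,620,000,000, so EBIT = 179,620,000,000 ÷ 160,000 = 1,122,625.00.

$1,122,625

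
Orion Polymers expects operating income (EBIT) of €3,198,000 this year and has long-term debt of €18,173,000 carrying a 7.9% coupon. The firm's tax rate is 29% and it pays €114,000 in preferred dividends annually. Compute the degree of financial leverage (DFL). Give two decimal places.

2.00

Annual interest charges come to €1,435,667.00.
Pre-tax preferred-dividend burden = €114,000 ÷ (1 − 0.29) = €160,563.38.
DFL = EBIT ÷ [EBIT − I − D_p/(1−t)] = €3,198,000 ÷ [€3,198,000 − €1,435,667.00 − €160,563.38] = €3,198,000 ÷ €1,601,769.62 = 1.9965.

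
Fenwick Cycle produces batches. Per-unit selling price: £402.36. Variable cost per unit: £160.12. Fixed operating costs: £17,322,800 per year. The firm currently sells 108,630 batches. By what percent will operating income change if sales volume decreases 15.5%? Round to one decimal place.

-45.4%

Total contribution margin = 108,630 × £242.24 = £26,314,531.20.
Operating income = contribution − fixed costs = £26,314,531.20 − £17,322,800 = £8,991,731.20.
Degree of operating leverage = £26,314,531.20 / £8,991,731.20 = 2.9265.
Operating income changes by 2.9265 × -15.5% = -45.4%.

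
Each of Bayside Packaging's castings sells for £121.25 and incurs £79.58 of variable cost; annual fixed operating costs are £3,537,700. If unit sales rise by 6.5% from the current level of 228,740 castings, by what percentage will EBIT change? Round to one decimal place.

+10.3%

Contribution at this volume is 228,740 × £41.67 = £9,531,595.80.
Operating income = contribution − fixed costs = £9,531,595.80 − £3,537,700 = £5,993,895.80.
So DOL = total CM / EBIT = £9,531,595.80 / £5,993,895.80 = 1.5902.
Operating income changes by 1.5902 × +6.5% = +10.3%.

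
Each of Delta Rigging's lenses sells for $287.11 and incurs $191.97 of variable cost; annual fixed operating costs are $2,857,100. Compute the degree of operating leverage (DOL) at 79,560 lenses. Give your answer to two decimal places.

Total contribution margin = 79,560 × $95.14 = $7,569,338.40.
Subtracting fixed costs: EBIT = $7,569,338.40 − $2,857,100 = $4,712,238.40.
Degree of operating leverage = $7,569,338.40 / $4,712,238.40 = 1.6063.

1.61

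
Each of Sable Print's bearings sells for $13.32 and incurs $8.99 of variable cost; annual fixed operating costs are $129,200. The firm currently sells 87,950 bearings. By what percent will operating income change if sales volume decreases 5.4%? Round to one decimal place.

Total contribution margin = 87,950 × $4.33 = $380,823.50.
Operating income = contribution − fixed costs = $380,823.50 − $129,200 = $251,623.50.
Degree of operating leverage = $380,823.50 / $251,623.50 = 1.5135.
So EBIT moves 1.5135 × (-5.4%) = -8.2%.

-8.2%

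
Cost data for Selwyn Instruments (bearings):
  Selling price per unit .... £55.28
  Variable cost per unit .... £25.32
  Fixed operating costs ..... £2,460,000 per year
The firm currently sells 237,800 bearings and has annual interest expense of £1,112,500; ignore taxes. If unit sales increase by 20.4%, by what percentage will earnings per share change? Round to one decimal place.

+40.9%

Total contribution margin = 237,800 × £29.96 = £7,124,488.00.
EBIT = £7,124,488.00 − £2,460,000 = £4,664,488.00.
Interest = £1,112,500.00, so EBIT − I = £3,551,988.00.
Degree of combined leverage = contribution ÷ (EBIT − I) = £7,124,488.00 ÷ £3,551,988.00 = 2.0058.
%ΔEPS = DCL × %ΔSales = 2.0058 × +20.4% = +40.9%.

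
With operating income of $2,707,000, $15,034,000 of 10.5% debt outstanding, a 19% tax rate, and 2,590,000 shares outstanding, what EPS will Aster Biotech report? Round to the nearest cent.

Pre-tax income = $2,707,000 − $1,578,570.00 = $1,128,430.00.
Net income = $1,128,430.00 × (1 − 0.19) = $914,028.30.
EPS = $914,028.30 ÷ 2,590,000 = $0.35.

$0.35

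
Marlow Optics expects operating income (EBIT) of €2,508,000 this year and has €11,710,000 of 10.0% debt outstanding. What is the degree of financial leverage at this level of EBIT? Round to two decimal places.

Interest = €1,171,000.00.
DFL = EBIT ÷ (EBIT − I) = €2,508,000 ÷ (€2,508,000 − €1,171,000.00) = €2,508,000 ÷ €1,337,000.00 = 1.8758.

1.88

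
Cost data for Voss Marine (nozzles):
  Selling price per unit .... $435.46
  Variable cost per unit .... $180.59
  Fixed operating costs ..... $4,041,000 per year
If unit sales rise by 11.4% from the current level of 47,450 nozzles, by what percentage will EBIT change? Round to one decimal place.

Total contribution margin = 47,450 × $254.87 = $12,093,581.50.
EBIT = $12,093,581.50 − $4,041,000 = $8,052,581.50.
DOL = contribution ÷ EBIT = $12,093,581.50 ÷ $8,052,581.50 = 1.5018.
So EBIT moves 1.5018 × (+11.4%) = +17.1%.

+17.1%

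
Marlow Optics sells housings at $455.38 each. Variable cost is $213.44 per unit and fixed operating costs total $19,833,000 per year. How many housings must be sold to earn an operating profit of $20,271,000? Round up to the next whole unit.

Unit CM = price − variable cost = $455.38 − $213.44 = $241.94.
Required volume = (fixed costs + target profit) ÷ CM = ($19,833,000 + $20,271,000) ÷ $241.94 = 165,760.11, so 165,761 housings.

165,761 housings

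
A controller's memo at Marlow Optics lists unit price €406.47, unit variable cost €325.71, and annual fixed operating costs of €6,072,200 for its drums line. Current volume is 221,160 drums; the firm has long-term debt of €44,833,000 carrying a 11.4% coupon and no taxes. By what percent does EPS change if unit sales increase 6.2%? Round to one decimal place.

Total contribution margin = 221,160 × €80.76 = €17,860,881.60.
Operating income = contribution − fixed costs = €17,860,881.60 − €6,072,200 = €11,788,681.60.
Interest = €5,110,962.00, so EBIT − I = €6,677,719.60.
DCL = total CM / (EBIT − I) = €17,860,881.60 / €6,677,719.60 = 2.6747.
%ΔEPS = DCL × %ΔSales = 2.6747 × +6.2% = +16.6%.

+16.6%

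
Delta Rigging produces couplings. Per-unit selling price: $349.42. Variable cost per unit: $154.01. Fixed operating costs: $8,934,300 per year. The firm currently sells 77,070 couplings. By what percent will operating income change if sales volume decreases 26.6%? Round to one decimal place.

-65.4%

Total contribution margin = 77,070 × $195.41 = $15,060,248.70.
EBIT = $15,060,248.70 − $8,934,300 = $6,125,948.70.
Degree of operating leverage = $15,060,248.70 / $6,125,948.70 = 2.4584.
Operating income changes by 2.4584 × -26.6% = -65.4%.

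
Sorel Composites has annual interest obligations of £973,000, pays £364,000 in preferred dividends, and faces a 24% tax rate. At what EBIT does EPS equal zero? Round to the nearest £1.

Preferred dividends are paid after tax, so their pre-tax equivalent is £364,000 ÷ (1 − 0.24) = £478,947.37.
EPS = 0 when EBIT covers interest plus the pre-tax preferred burden: £973,000 + £478,947.37 = £1,451,947.37.

£1,451,947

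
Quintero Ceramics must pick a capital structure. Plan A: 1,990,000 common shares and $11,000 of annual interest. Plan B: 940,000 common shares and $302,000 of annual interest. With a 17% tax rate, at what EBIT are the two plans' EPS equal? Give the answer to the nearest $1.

Set EPS_A = EPS_B: (EBIT − $11,000)(1 − 0.17) ÷ 1,990,000 = (EBIT − $302,000)(1 − 0.17) ÷ 940,000.
Cancelling (1 − t) and cross-multiplying: 940,000·(EBIT − 11,000) = 1,990,000·(EBIT − 302,000).
EBIT × (1,990,000 − 940,000) = 302,000 × 1,990,000 − 11,000 × 940,000 = 590,640,000,000, so EBIT = 590,640,000,000 ÷ 1,050,000 = 562,514.29.

$562,514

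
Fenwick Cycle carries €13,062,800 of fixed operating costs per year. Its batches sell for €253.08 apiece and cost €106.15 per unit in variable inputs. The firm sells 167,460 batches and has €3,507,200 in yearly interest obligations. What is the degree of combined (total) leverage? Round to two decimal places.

3.06

Contribution at this volume is 167,460 × €146.93 = €24,604,897.80.
Operating income = contribution − fixed costs = €24,604,897.80 − €13,062,800 = €11,542,097.80. Interest = €3,507,200.00, so EBIT − I = €8,034,897.80.
DCL = contribution ÷ (EBIT − I) = €24,604,897.80 ÷ €8,034,897.80 = 3.0623.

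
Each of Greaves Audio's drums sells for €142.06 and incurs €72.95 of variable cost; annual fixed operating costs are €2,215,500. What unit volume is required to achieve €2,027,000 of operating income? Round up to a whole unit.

Unit CM = price − variable cost = €142.06 − €72.95 = €69.11.
Units = (FC + target) / CM = (€2,215,500 + €2,027,000) / €69.11 = 61,387.64, so 61,388 drums.

61,388 drums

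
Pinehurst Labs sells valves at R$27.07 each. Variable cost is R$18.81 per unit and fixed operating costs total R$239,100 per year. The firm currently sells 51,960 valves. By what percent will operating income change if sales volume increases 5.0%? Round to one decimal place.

+11.3%

At 51,960 units, contribution = 51,960 × R$8.26 = R$429,189.60.
Subtracting fixed costs: EBIT = R$429,189.60 − R$239,100 = R$190,089.60.
DOL = contribution ÷ EBIT = R$429,189.60 ÷ R$190,089.60 = 2.2578.
So EBIT moves 2.2578 × (+5.0%) = +11.3%.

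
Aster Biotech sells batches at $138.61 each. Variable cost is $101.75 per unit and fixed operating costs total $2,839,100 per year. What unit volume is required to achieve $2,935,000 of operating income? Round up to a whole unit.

156,650 batches

Contribution margin per unit = $138.61 − $101.75 = $36.86.
Units = (FC + target) / CM = ($2,839,100 + $2,935,000) / $36.86 = 156,649.48, so 156,650 batches.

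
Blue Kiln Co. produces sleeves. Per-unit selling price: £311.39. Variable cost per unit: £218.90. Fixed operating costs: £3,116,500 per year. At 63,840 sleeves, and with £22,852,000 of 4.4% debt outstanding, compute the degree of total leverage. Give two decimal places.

Total contribution margin = 63,840 × £92.49 = £5,904,561.60.
Subtracting fixed costs: EBIT = £5,904,561.60 − £3,116,500 = £2,788,061.60. Interest = £1,005,488.00.
DOL = £5,904,561.60 ÷ £2,788,061.60 = 2.1178; DFL = £2,788,061.60 ÷ £1,782,573.60 = 1.5641.
DCL = DOL × DFL = 2.1178 × 1.5641 = 3.3125.

3.31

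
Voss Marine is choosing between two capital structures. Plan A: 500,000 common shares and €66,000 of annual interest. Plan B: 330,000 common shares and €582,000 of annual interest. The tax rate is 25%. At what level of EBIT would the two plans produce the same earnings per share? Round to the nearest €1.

€1,583,647

At indifference, (EBIT − 66,000)(1 − t)/500,000 = (EBIT − 582,000)(1 − t)/330,000.
The (1 − t) factor cancels: (EBIT − 66,000) × 330,000 = (EBIT − 582,000) × 500,000.
Solving, EBIT = (582,000·500,000 − 66,000·330,000) / (500,000 − 330,000) = 269,220,000,000 / 170,000 = 1,583,647.06.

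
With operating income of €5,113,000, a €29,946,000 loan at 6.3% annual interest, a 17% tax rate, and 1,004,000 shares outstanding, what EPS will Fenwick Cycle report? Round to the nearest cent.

Pre-tax income = €5,113,000 − €1,886,598.00 = €3,226,402.00.
Net income = €3,226,402.00 × (1 − 0.17) = €2,677,913.66.
EPS = €2,677,913.66 ÷ 1,004,000 = €2.67.

€2.67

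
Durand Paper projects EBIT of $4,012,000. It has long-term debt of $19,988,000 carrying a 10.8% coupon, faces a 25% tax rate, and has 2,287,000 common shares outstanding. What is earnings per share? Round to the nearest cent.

$0.61

Interest = $2,158,704.00, so EBT = $4,012,000 − $2,158,704.00 = $1,853,296.00.
Net income = $1,853,296.00 × (1 − 0.25) = $1,389,972.00.
EPS = $1,389,972.00 ÷ 2,287,000 = $0.61.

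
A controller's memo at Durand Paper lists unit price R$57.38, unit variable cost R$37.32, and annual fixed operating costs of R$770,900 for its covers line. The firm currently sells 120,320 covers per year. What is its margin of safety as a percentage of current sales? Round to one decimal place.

68.1%

Contribution margin per unit = R$57.38 − R$37.32 = R$20.06. Break-even units = R$770,900 ÷ R$20.06 = 38,429.71; break-even revenue = 38,429.71 × R$57.38 = R$2,205,096.81.
Current sales = 120,320 × R$57.38 = R$6,903,961.60.
Margin of safety = (R$6,903,961.60 − R$2,205,096.81) ÷ R$6,903,961.60 = 68.1%.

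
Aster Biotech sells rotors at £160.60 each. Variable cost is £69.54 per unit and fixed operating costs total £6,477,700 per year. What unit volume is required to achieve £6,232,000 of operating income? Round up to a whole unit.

139,576 rotors

Contribution margin per unit = £160.60 − £69.54 = £91.06.
Units = (FC + target) / CM = (£6,477,700 + £6,232,000) / £91.06 = 139,575.01, so 139,576 rotors.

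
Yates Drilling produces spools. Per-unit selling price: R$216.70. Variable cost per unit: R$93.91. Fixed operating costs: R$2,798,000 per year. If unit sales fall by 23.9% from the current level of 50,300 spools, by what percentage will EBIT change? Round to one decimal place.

Total contribution margin = 50,300 × R$122.79 = R$6,176,337.00.
Operating income = contribution − fixed costs = R$6,176,337.00 − R$2,798,000 = R$3,378,337.00.
DOL = contribution ÷ EBIT = R$6,176,337.00 ÷ R$3,378,337.00 = 1.8282.
%ΔEBIT = DOL × %ΔSales = 1.8282 × -23.9% = -43.7%.

-43.7%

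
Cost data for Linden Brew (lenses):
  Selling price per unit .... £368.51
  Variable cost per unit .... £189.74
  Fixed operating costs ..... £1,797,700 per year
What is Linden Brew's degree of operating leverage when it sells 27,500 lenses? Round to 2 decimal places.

1.58

Total contribution margin = 27,500 × £178.77 = £4,916,175.00.
EBIT = £4,916,175.00 − £1,797,700 = £3,118,475.00.
Degree of operating leverage = £4,916,175.00 / £3,118,475.00 = 1.5765.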